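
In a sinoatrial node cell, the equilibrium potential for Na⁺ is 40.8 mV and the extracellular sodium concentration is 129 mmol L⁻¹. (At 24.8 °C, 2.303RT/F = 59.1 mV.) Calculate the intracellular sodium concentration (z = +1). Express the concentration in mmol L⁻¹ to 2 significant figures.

Nernst: E = (59.1/1) · log₁₀([out]/[in]), so log₁₀([out]/[in]) = 40.8 × 1 / 59.1 = 0.6904.
[out]/[in] = 10^(0.6904) = 4.902.
[in] = 129 / 4.902 = 26.32 mmol L⁻¹.

26 mmol L⁻¹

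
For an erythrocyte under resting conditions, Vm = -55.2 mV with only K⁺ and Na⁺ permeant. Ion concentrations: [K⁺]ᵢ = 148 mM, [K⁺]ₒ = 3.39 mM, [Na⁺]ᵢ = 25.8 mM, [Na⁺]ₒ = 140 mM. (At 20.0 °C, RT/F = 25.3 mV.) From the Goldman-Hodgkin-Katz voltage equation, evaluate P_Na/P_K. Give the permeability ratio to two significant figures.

Let α = P_Na/P_K. GHK: Vm = 25.3·ln[(Kₒ + α·Naₒ)/(Kᵢ + α·Naᵢ)].
e^(Vm/25.3) = e^(-55.2/25.3) = 0.11284
So 0.11284·(Kᵢ + α·Naᵢ) = Kₒ + α·Naₒ → α = (0.11284·148.0 − 3.39) / (140.0 − 0.11284·25.8)
α = (16.7 − 3.39) / (140.0 − 2.911) = 13.31/137.1 = 0.09709

0.097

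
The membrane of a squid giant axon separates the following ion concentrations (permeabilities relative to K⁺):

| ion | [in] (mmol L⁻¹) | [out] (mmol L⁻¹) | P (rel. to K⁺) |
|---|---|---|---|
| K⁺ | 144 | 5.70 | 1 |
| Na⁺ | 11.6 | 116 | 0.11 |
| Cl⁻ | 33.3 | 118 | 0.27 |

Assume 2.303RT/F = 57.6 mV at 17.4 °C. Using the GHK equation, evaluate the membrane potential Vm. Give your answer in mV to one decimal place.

Vm = 57.6 · log₁₀[(Σ P·[cation]ₒ + Σ P·[anion]ᵢ) / (Σ P·[cation]ᵢ + Σ P·[anion]ₒ)]
Numerator = 1×5.70 + 0.11×116 + 0.27×33.3 = 27.45
Denominator = 1×144 + 0.11×11.6 + 0.27×118 = 177.1
Vm = 57.6 · log₁₀(0.15497) = 57.6 × (-0.8097) = -46.64 mV

-46.6 mV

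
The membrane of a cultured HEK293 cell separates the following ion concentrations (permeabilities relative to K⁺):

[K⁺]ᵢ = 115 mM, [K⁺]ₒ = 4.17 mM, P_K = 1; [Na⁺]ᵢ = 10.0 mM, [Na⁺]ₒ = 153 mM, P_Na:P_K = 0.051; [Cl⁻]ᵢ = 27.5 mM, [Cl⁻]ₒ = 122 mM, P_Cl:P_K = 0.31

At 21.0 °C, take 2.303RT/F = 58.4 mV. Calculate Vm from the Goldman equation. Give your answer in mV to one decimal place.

-51.0 mV

Vm = 58.4 · log₁₀[(Σ P·[cation]ₒ + Σ P·[anion]ᵢ) / (Σ P·[cation]ᵢ + Σ P·[anion]ₒ)]
Numerator = 1×4.17 + 0.051×153 + 0.31×27.5 = 20.5
Denominator = 1×115 + 0.051×10.0 + 0.31×122 = 153.3
Vm = 58.4 · log₁₀(0.13369) = 58.4 × (-0.8739) = -51.04 mV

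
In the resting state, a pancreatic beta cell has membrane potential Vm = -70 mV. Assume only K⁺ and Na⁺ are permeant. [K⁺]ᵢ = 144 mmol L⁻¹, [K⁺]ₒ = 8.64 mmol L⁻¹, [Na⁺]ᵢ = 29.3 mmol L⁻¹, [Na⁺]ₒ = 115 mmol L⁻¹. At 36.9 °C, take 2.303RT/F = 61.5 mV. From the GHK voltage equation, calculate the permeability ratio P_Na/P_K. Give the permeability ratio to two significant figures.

0.016

Let α = P_Na/P_K. GHK: Vm = 61.5·log₁₀[(Kₒ + α·Naₒ)/(Kᵢ + α·Naᵢ)].
10^(Vm/61.5) = 10^(-70.0/61.5) = 0.072743
So 0.072743·(Kᵢ + α·Naᵢ) = Kₒ + α·Naₒ → α = (0.072743·144.0 − 8.64) / (115.0 − 0.072743·29.3)
α = (10.47 − 8.64) / (115.0 − 2.131) = 1.835/112.9 = 0.01626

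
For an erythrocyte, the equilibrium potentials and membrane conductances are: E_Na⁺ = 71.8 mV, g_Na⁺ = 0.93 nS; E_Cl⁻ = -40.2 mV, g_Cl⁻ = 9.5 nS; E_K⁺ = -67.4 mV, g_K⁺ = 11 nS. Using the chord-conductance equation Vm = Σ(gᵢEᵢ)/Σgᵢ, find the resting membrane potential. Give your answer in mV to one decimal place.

Σ gᵢEᵢ = 0.93·(71.8) + 9.5·(-40.2) + 11·(-67.4) = -1056.53
Σ gᵢ = 0.93 + 9.5 + 11 = 21.43
Vm = -1056.53 / 21.43 = -49.30 mV

-49.3 mV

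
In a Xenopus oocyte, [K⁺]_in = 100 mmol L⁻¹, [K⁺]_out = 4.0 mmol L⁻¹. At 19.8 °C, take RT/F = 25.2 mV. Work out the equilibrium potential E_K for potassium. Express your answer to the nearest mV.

E = (25.2/z) · ln([K⁺]_out/[K⁺]_in) with z = +1.
= (25.2/1) · ln(4.0/100) = 25.20 · ln(0.04)
= 25.20 · (-3.2189) = -81.12 mV

-81 mV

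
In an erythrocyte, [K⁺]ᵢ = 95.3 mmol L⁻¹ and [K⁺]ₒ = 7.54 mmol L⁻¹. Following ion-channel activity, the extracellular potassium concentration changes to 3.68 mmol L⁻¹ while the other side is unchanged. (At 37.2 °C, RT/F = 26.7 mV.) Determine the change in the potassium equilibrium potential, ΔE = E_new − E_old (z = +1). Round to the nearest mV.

-19 mV

E_old = (26.7/1)·ln(7.54/95.3) = -67.73 mV
E_new = (26.7/1)·ln(3.68/95.3) = -86.88 mV
ΔE = -86.88 − (-67.73) = -19.15 mV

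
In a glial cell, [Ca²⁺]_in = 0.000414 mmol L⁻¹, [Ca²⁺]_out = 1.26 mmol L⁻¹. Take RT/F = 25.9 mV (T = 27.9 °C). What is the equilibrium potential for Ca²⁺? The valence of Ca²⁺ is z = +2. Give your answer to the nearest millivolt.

104 mV

E = (25.9/z) · ln([Ca²⁺]_out/[Ca²⁺]_in) with z = +2.
= (25.9/2) · ln(1.26/0.000414) = 12.95 · ln(3043)
= 12.95 · (8.0208) = 103.87 mV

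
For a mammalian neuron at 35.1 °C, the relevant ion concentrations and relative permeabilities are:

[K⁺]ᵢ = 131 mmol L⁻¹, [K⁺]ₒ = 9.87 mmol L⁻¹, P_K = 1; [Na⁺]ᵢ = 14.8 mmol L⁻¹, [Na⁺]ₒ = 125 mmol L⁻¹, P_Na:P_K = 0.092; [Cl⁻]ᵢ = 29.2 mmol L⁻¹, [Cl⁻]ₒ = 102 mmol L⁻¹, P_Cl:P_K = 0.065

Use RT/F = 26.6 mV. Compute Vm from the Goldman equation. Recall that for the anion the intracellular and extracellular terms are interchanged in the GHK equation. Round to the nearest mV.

-48 mV

Vm = 26.6 · ln[(Σ P·[cation]ₒ + Σ P·[anion]ᵢ) / (Σ P·[cation]ᵢ + Σ P·[anion]ₒ)]
Numerator = 1×9.87 + 0.092×125 + 0.065×29.2 = 23.27
Denominator = 1×131 + 0.092×14.8 + 0.065×102 = 139
Vm = 26.6 · ln(0.16741) = 26.6 × (-1.7873) = -47.54 mV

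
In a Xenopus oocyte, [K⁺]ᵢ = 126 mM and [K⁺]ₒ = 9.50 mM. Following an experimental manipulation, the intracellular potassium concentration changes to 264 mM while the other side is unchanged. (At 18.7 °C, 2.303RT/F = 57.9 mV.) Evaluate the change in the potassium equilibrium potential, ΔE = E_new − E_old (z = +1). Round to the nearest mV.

-19 mV

E_old = (57.9/1)·log₁₀(9.50/126) = -65.00 mV
E_new = (57.9/1)·log₁₀(9.50/264) = -83.60 mV
ΔE = -83.60 − (-65.00) = -18.60 mV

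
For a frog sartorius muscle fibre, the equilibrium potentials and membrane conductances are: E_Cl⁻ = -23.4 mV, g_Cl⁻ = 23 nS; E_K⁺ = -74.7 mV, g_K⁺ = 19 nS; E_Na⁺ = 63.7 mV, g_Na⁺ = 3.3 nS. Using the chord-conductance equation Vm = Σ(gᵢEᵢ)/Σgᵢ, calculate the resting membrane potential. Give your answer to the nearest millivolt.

-39 mV

Σ gᵢEᵢ = 23·(-23.4) + 19·(-74.7) + 3.3·(63.7) = -1747.29
Σ gᵢ = 23 + 19 + 3.3 = 45.3
Vm = -1747.29 / 45.3 = -38.57 mV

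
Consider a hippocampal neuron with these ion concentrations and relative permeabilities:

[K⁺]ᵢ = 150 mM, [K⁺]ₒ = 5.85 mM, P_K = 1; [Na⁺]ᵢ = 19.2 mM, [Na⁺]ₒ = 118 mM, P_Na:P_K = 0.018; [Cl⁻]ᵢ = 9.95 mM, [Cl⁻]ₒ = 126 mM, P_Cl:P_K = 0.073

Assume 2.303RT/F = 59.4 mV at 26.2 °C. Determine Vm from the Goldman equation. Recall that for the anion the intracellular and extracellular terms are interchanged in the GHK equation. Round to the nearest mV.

-75 mV

Vm = 59.4 · log₁₀[(Σ P·[cation]ₒ + Σ P·[anion]ᵢ) / (Σ P·[cation]ᵢ + Σ P·[anion]ₒ)]
Numerator = 1×5.85 + 0.018×118 + 0.073×9.95 = 8.7
Denominator = 1×150 + 0.018×19.2 + 0.073×126 = 159.5
Vm = 59.4 · log₁₀(0.054533) = 59.4 × (-1.2633) = -75.04 mV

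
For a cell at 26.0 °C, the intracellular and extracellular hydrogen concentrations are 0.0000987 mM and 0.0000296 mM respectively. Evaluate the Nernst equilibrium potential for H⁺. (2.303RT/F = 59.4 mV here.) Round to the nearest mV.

E = (59.4/z) · log₁₀([H⁺]_out/[H⁺]_in) with z = +1.
= (59.4/1) · log₁₀(0.0000296/0.0000987) = 59.40 · log₁₀(0.2999)
= 59.40 · (-0.5230) = -31.07 mV

-31 mV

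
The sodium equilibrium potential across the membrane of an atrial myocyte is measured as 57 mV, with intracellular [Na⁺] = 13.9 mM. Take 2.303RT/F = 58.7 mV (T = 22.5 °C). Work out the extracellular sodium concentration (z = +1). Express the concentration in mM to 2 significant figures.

130 mM

Nernst: E = (58.7/1) · log₁₀([out]/[in]), so log₁₀([out]/[in]) = 57.0 × 1 / 58.7 = 0.9710.
[out]/[in] = 10^(0.9710) = 9.355.
[out] = 9.355 × 13.9 = 130 mM.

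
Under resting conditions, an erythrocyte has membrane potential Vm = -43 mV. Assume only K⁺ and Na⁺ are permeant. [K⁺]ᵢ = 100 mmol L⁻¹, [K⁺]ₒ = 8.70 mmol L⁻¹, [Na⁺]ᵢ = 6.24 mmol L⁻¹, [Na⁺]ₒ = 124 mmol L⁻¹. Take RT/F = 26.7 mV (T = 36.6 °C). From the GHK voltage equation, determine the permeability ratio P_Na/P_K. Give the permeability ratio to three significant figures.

Let α = P_Na/P_K. GHK: Vm = 26.7·ln[(Kₒ + α·Naₒ)/(Kᵢ + α·Naᵢ)].
e^(Vm/26.7) = e^(-43.0/26.7) = 0.19979
So 0.19979·(Kᵢ + α·Naᵢ) = Kₒ + α·Naₒ → α = (0.19979·100.0 − 8.7) / (124.0 − 0.19979·6.24)
α = (19.98 − 8.7) / (124.0 − 1.247) = 11.28/122.8 = 0.09188

0.0919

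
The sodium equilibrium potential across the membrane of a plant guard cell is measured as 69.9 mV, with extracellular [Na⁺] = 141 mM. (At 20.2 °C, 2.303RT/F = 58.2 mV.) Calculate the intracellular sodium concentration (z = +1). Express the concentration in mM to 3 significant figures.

8.88 mM

Nernst: E = (58.2/1) · log₁₀([out]/[in]), so log₁₀([out]/[in]) = 69.9 × 1 / 58.2 = 1.2010.
[out]/[in] = 10^(1.2010) = 15.89.
[in] = 141 / 15.89 = 8.875 mM.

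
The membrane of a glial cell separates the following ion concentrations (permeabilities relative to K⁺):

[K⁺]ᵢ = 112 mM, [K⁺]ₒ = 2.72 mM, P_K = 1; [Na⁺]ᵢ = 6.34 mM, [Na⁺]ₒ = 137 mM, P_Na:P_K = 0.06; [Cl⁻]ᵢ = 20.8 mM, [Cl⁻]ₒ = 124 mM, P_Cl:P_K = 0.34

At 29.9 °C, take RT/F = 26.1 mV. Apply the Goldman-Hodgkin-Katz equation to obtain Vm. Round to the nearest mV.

Vm = 26.1 · ln[(Σ P·[cation]ₒ + Σ P·[anion]ᵢ) / (Σ P·[cation]ᵢ + Σ P·[anion]ₒ)]
Numerator = 1×2.72 + 0.06×137 + 0.34×20.8 = 18.01
Denominator = 1×112 + 0.06×6.34 + 0.34×124 = 154.5
Vm = 26.1 · ln(0.11655) = 26.1 × (-2.1494) = -56.10 mV

-56 mV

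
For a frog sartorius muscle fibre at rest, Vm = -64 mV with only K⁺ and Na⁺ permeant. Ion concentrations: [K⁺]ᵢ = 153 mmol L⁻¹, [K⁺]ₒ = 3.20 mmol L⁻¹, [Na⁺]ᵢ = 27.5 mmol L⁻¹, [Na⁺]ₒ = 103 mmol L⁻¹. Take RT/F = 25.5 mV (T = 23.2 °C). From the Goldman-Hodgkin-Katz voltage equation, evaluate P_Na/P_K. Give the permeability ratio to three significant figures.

0.0917

Let α = P_Na/P_K. GHK: Vm = 25.5·ln[(Kₒ + α·Naₒ)/(Kᵢ + α·Naᵢ)].
e^(Vm/25.5) = e^(-64.0/25.5) = 0.081284
So 0.081284·(Kᵢ + α·Naᵢ) = Kₒ + α·Naₒ → α = (0.081284·153.0 − 3.2) / (103.0 − 0.081284·27.5)
α = (12.44 − 3.2) / (103.0 − 2.235) = 9.236/100.8 = 0.09166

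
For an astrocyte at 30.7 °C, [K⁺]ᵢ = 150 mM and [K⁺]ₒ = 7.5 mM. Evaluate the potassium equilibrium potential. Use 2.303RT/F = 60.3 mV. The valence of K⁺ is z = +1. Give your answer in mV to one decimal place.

-78.5 mV

E = (60.3/z) · log₁₀([K⁺]_out/[K⁺]_in) with z = +1.
= (60.3/1) · log₁₀(7.5/150) = 60.30 · log₁₀(0.05)
= 60.30 · (-1.3010) = -78.45 mV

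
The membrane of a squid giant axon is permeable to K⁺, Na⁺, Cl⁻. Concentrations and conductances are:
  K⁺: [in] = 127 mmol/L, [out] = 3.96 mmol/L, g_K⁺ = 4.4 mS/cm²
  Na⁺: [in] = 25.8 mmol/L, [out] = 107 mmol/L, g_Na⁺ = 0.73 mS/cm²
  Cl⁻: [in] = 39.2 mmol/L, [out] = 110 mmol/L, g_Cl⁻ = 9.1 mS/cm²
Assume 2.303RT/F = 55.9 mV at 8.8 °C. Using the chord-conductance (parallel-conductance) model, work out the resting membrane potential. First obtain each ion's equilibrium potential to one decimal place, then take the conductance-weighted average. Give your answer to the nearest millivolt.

-40 mV

E_K⁺ = (55.9/1)·log₁₀(3.96/127) = -84.2 mV
E_Na⁺ = (55.9/1)·log₁₀(107/25.8) = 34.5 mV
E_Cl⁻ = (55.9/-1)·log₁₀(110/39.2) = -25.0 mV
Vm = (Σ gᵢEᵢ)/(Σ gᵢ) = (4.4·-84.2 + 0.73·34.5 + 9.1·-25.0) / (4.4 + 0.73 + 9.1)
= -572.80 / 14.23 = -40.25 mV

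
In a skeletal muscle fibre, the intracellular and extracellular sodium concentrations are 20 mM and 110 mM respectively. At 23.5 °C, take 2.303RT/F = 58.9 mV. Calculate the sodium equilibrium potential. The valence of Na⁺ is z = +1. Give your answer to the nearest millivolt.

E = (58.9/z) · log₁₀([Na⁺]_out/[Na⁺]_in) with z = +1.
= (58.9/1) · log₁₀(110/20) = 58.90 · log₁₀(5.5)
= 58.90 · (0.7404) = 43.61 mV

44 mV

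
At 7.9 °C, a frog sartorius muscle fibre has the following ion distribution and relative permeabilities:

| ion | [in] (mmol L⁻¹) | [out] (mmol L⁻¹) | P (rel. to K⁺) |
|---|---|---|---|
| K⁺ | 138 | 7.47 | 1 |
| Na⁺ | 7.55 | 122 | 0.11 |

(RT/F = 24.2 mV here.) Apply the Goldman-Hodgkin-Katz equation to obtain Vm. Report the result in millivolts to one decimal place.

Vm = 24.2 · ln[(Σ P·[cation]ₒ + Σ P·[anion]ᵢ) / (Σ P·[cation]ᵢ + Σ P·[anion]ₒ)]
Numerator = 1×7.47 + 0.11×122 = 20.89
Denominator = 1×138 + 0.11×7.55 = 138.8
Vm = 24.2 · ln(0.15047) = 24.2 × (-1.8940) = -45.83 mV

-45.8 mV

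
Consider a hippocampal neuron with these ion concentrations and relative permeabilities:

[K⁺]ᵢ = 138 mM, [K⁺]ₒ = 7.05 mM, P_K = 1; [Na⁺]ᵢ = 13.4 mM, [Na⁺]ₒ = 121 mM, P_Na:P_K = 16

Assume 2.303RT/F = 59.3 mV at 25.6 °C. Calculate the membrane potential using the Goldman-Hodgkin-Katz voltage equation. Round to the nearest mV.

Vm = 59.3 · log₁₀[(Σ P·[cation]ₒ + Σ P·[anion]ᵢ) / (Σ P·[cation]ᵢ + Σ P·[anion]ₒ)]
Numerator = 1×7.05 + 16×121 = 1943
Denominator = 1×138 + 16×13.4 = 352.4
Vm = 59.3 · log₁₀(5.5138) = 59.3 × (0.7414) = 43.97 mV

44 mV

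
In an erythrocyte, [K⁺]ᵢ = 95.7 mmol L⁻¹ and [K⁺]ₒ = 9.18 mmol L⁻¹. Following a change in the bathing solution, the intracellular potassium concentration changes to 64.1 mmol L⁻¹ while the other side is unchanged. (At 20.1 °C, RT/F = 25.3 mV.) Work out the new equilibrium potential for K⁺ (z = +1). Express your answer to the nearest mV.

After the shift: [K⁺]_out = 9.18, [K⁺]_in = 64.1 mmol L⁻¹.
E_new = (25.3/1)·ln(9.18/64.1) = 25.30 · (-1.9434) = -49.17 mV

-49 mV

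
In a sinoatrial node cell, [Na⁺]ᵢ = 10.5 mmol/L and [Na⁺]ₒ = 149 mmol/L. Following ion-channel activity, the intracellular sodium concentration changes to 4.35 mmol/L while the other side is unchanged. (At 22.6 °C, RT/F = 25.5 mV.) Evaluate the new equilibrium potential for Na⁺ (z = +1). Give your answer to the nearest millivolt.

90 mV

After the shift: [Na⁺]_out = 149, [Na⁺]_in = 4.35 mmol/L.
E_new = (25.5/1)·ln(149/4.35) = 25.50 · (3.5338) = 90.11 mV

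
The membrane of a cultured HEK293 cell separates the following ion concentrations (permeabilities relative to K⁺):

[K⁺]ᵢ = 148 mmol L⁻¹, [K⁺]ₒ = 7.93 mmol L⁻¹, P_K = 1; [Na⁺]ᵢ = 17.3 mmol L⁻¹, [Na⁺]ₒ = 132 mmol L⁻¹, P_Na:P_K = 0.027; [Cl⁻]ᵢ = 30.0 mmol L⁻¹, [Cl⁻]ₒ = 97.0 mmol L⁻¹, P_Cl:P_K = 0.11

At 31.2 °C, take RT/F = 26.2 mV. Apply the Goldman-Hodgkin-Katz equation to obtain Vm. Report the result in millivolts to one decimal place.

Vm = 26.2 · ln[(Σ P·[cation]ₒ + Σ P·[anion]ᵢ) / (Σ P·[cation]ᵢ + Σ P·[anion]ₒ)]
Numerator = 1×7.93 + 0.027×132 + 0.11×30.0 = 14.79
Denominator = 1×148 + 0.027×17.3 + 0.11×97.0 = 159.1
Vm = 26.2 · ln(0.092964) = 26.2 × (-2.3755) = -62.24 mV

-62.2 mV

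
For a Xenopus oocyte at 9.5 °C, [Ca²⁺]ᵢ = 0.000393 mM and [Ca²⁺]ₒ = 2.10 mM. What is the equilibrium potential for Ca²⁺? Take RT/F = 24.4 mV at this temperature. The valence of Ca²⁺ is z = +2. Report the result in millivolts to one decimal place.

E = (24.4/z) · ln([Ca²⁺]_out/[Ca²⁺]_in) with z = +2.
= (24.4/2) · ln(2.10/0.000393) = 12.20 · ln(5344)
= 12.20 · (8.5836) = 104.72 mV

104.7 mV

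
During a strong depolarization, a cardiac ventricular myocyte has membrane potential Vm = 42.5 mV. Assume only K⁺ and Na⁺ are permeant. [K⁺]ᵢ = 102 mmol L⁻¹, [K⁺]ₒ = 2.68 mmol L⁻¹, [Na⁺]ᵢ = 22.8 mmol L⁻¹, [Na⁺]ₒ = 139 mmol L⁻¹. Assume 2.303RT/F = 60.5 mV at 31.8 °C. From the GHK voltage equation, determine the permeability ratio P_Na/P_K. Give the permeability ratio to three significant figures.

21.2

Let α = P_Na/P_K. GHK: Vm = 60.5·log₁₀[(Kₒ + α·Naₒ)/(Kᵢ + α·Naᵢ)].
10^(Vm/60.5) = 10^(42.5/60.5) = 5.0406
So 5.0406·(Kᵢ + α·Naᵢ) = Kₒ + α·Naₒ → α = (5.0406·102.0 − 2.68) / (139.0 − 5.0406·22.8)
α = (514.1 − 2.68) / (139.0 − 114.9) = 511.5/24.08 = 21.24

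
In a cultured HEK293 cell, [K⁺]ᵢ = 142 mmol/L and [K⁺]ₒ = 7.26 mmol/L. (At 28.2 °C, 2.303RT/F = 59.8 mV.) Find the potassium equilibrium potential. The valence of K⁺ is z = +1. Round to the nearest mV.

-77 mV

E = (59.8/z) · log₁₀([K⁺]_out/[K⁺]_in) with z = +1.
= (59.8/1) · log₁₀(7.26/142) = 59.80 · log₁₀(0.05113)
= 59.80 · (-1.2914) = -77.22 mV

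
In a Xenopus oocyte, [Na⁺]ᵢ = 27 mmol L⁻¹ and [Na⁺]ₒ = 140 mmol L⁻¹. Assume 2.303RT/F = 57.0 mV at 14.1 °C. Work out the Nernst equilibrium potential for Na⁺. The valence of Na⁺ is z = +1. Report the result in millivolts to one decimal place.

E = (57.0/z) · log₁₀([Na⁺]_out/[Na⁺]_in) with z = +1.
= (57.0/1) · log₁₀(140/27) = 57.00 · log₁₀(5.185)
= 57.00 · (0.7148) = 40.74 mV

40.7 mV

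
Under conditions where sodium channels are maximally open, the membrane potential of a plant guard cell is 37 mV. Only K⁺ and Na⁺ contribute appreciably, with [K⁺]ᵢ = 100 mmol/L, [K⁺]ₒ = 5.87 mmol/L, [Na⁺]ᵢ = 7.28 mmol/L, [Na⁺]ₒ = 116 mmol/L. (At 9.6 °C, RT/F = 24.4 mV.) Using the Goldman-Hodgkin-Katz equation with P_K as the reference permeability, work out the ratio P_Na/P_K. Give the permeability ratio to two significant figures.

5.4

Let α = P_Na/P_K. GHK: Vm = 24.4·ln[(Kₒ + α·Naₒ)/(Kᵢ + α·Naᵢ)].
e^(Vm/24.4) = e^(37.0/24.4) = 4.5558
So 4.5558·(Kᵢ + α·Naᵢ) = Kₒ + α·Naₒ → α = (4.5558·100.0 − 5.87) / (116.0 − 4.5558·7.28)
α = (455.6 − 5.87) / (116.0 − 33.17) = 449.7/82.83 = 5.429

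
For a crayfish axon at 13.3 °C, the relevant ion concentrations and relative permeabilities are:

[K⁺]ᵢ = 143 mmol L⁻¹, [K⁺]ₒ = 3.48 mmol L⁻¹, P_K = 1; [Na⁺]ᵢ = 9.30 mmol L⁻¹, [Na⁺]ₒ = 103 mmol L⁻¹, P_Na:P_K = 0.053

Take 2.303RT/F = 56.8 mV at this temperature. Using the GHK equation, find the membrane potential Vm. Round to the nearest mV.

-68 mV

Vm = 56.8 · log₁₀[(Σ P·[cation]ₒ + Σ P·[anion]ᵢ) / (Σ P·[cation]ᵢ + Σ P·[anion]ₒ)]
Numerator = 1×3.48 + 0.053×103 = 8.939
Denominator = 1×143 + 0.053×9.30 = 143.5
Vm = 56.8 · log₁₀(0.062296) = 56.8 × (-1.2055) = -68.47 mV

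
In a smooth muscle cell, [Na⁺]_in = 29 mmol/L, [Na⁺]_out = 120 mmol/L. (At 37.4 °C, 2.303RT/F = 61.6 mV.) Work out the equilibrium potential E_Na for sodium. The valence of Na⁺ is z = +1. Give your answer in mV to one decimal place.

38.0 mV

E = (61.6/z) · log₁₀([Na⁺]_out/[Na⁺]_in) with z = +1.
= (61.6/1) · log₁₀(120/29) = 61.60 · log₁₀(4.138)
= 61.60 · (0.6168) = 37.99 mV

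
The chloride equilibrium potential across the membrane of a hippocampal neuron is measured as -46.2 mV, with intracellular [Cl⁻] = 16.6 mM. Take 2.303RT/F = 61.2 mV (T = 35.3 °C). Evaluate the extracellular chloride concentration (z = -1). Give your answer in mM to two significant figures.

Nernst: E = (61.2/-1) · log₁₀([out]/[in]), so log₁₀([out]/[in]) = -46.2 × -1 / 61.2 = 0.7549.
[out]/[in] = 10^(0.7549) = 5.687.
[out] = 5.687 × 16.6 = 94.41 mM.

94 mM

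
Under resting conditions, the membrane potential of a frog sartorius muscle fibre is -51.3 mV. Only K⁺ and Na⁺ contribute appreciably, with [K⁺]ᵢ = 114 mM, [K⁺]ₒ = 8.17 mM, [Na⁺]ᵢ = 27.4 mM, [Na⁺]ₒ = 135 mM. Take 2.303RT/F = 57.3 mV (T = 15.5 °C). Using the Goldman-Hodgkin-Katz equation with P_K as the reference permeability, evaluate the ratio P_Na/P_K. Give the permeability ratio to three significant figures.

Let α = P_Na/P_K. GHK: Vm = 57.3·log₁₀[(Kₒ + α·Naₒ)/(Kᵢ + α·Naᵢ)].
10^(Vm/57.3) = 10^(-51.3/57.3) = 0.12727
So 0.12727·(Kᵢ + α·Naᵢ) = Kₒ + α·Naₒ → α = (0.12727·114.0 − 8.17) / (135.0 − 0.12727·27.4)
α = (14.51 − 8.17) / (135.0 − 3.487) = 6.338/131.5 = 0.0482

0.0482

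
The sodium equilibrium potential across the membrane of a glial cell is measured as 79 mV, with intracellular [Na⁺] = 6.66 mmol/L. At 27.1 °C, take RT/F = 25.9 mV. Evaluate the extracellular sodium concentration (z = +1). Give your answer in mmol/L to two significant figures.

140 mmol/L

Nernst: E = (25.9/1) · ln([out]/[in]), so ln([out]/[in]) = 79.0 × 1 / 25.9 = 3.0502.
[out]/[in] = e^(3.0502) = 21.12.
[out] = 21.12 × 6.66 = 140.7 mmol/L.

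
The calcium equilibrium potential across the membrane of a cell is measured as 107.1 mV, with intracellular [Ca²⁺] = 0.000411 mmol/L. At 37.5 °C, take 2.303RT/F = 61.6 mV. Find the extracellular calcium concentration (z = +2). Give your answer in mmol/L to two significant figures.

1.2 mmol/L

Nernst: E = (61.6/2) · log₁₀([out]/[in]), so log₁₀([out]/[in]) = 107.1 × 2 / 61.6 = 3.4773.
[out]/[in] = 10^(3.4773) = 3001.
[out] = 3001 × 0.000411 = 1.233 mmol/L.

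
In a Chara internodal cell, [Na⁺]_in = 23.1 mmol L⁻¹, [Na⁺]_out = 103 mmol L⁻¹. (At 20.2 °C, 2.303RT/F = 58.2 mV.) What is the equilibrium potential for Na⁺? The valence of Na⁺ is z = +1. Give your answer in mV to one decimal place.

E = (58.2/z) · log₁₀([Na⁺]_out/[Na⁺]_in) with z = +1.
= (58.2/1) · log₁₀(103/23.1) = 58.20 · log₁₀(4.459)
= 58.20 · (0.6492) = 37.78 mV

37.8 mV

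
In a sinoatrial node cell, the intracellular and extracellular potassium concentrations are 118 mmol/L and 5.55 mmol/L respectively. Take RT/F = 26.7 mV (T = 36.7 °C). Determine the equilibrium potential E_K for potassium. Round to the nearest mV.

-82 mV

E = (26.7/z) · ln([K⁺]_out/[K⁺]_in) with z = +1.
= (26.7/1) · ln(5.55/118) = 26.70 · ln(0.04703)
= 26.70 · (-3.0569) = -81.62 mV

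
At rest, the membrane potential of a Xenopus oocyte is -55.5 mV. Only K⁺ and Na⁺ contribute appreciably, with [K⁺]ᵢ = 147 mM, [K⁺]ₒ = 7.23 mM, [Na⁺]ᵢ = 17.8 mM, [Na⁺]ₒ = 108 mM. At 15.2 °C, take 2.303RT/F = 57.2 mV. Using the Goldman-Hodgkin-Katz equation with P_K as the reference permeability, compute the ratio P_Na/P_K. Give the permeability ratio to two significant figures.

Let α = P_Na/P_K. GHK: Vm = 57.2·log₁₀[(Kₒ + α·Naₒ)/(Kᵢ + α·Naᵢ)].
10^(Vm/57.2) = 10^(-55.5/57.2) = 0.10708
So 0.10708·(Kᵢ + α·Naᵢ) = Kₒ + α·Naₒ → α = (0.10708·147.0 − 7.23) / (108.0 − 0.10708·17.8)
α = (15.74 − 7.23) / (108.0 − 1.906) = 8.511/106.1 = 0.08022

0.080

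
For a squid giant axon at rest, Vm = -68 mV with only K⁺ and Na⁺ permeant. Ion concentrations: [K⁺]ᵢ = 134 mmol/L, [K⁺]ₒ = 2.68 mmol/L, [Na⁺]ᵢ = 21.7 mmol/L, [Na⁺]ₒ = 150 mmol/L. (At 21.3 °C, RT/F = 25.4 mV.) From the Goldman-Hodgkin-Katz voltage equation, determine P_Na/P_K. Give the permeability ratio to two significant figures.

0.044

Let α = P_Na/P_K. GHK: Vm = 25.4·ln[(Kₒ + α·Naₒ)/(Kᵢ + α·Naᵢ)].
e^(Vm/25.4) = e^(-68.0/25.4) = 0.068758
So 0.068758·(Kᵢ + α·Naᵢ) = Kₒ + α·Naₒ → α = (0.068758·134.0 − 2.68) / (150.0 − 0.068758·21.7)
α = (9.214 − 2.68) / (150.0 − 1.492) = 6.534/148.5 = 0.04399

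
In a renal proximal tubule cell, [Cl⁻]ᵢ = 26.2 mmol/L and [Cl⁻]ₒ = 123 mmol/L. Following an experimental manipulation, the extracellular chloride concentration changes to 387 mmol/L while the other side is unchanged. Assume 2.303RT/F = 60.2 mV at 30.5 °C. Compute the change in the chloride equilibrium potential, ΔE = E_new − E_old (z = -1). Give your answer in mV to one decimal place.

-30.0 mV

E_old = (60.2/-1)·log₁₀(123/26.2) = -40.43 mV
E_new = (60.2/-1)·log₁₀(387/26.2) = -70.40 mV
ΔE = -70.40 − (-40.43) = -29.97 mV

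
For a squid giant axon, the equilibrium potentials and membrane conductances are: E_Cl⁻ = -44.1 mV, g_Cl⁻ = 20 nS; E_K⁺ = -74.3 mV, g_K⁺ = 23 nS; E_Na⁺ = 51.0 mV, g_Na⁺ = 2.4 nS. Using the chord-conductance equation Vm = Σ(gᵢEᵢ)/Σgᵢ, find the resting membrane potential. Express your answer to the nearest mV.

Σ gᵢEᵢ = 20·(-44.1) + 23·(-74.3) + 2.4·(51.0) = -2468.50
Σ gᵢ = 20 + 23 + 2.4 = 45.4
Vm = -2468.50 / 45.4 = -54.37 mV

-54 mV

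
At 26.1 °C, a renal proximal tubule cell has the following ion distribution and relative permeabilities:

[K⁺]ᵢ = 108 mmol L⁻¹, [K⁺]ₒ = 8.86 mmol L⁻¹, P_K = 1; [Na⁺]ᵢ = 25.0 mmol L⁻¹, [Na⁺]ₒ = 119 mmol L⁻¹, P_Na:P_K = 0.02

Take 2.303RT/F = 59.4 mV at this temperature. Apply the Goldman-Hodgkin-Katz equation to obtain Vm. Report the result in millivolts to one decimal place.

-58.5 mV

Vm = 59.4 · log₁₀[(Σ P·[cation]ₒ + Σ P·[anion]ᵢ) / (Σ P·[cation]ᵢ + Σ P·[anion]ₒ)]
Numerator = 1×8.86 + 0.02×119 = 11.24
Denominator = 1×108 + 0.02×25.0 = 108.5
Vm = 59.4 · log₁₀(0.10359) = 59.4 × (-0.9847) = -58.49 mV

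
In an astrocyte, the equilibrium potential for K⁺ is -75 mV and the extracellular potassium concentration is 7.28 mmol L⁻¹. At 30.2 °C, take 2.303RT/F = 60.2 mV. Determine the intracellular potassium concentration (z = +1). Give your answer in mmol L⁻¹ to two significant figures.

Nernst: E = (60.2/1) · log₁₀([out]/[in]), so log₁₀([out]/[in]) = -75.0 × 1 / 60.2 = -1.2458.
[out]/[in] = 10^(-1.2458) = 0.05677.
[in] = 7.28 / 0.05677 = 128.2 mmol L⁻¹.

130 mmol L⁻¹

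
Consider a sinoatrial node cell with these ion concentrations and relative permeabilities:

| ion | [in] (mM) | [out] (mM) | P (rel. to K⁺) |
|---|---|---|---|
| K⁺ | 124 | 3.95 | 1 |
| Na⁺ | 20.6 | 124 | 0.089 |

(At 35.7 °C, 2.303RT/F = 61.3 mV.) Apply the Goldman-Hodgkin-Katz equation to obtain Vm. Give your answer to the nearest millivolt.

Vm = 61.3 · log₁₀[(Σ P·[cation]ₒ + Σ P·[anion]ᵢ) / (Σ P·[cation]ᵢ + Σ P·[anion]ₒ)]
Numerator = 1×3.95 + 0.089×124 = 14.99
Denominator = 1×124 + 0.089×20.6 = 125.8
Vm = 61.3 · log₁₀(0.11909) = 61.3 × (-0.9241) = -56.65 mV

-57 mV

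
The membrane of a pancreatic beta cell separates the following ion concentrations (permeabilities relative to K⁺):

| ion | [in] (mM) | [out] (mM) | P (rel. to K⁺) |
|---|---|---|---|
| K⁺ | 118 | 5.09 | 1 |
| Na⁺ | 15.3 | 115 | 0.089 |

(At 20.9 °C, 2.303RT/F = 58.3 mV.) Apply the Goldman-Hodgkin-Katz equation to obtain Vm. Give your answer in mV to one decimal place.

Vm = 58.3 · log₁₀[(Σ P·[cation]ₒ + Σ P·[anion]ᵢ) / (Σ P·[cation]ᵢ + Σ P·[anion]ₒ)]
Numerator = 1×5.09 + 0.089×115 = 15.32
Denominator = 1×118 + 0.089×15.3 = 119.4
Vm = 58.3 · log₁₀(0.12839) = 58.3 × (-0.8915) = -51.97 mV

-52.0 mV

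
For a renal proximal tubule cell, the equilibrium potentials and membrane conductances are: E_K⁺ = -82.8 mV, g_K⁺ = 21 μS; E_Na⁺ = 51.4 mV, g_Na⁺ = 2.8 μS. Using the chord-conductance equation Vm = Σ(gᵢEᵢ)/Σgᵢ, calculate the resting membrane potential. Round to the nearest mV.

Σ gᵢEᵢ = 21·(-82.8) + 2.8·(51.4) = -1594.88
Σ gᵢ = 21 + 2.8 = 23.8
Vm = -1594.88 / 23.8 = -67.01 mV

-67 mV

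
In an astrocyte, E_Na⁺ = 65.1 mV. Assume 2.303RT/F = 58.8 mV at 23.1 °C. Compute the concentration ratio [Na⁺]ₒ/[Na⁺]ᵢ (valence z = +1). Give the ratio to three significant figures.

12.8

log₁₀([out]/[in]) = E·z/(58.8) = 65.1 × 1 / 58.8 = 1.1071
[out]/[in] = 10^(1.1071) = 12.8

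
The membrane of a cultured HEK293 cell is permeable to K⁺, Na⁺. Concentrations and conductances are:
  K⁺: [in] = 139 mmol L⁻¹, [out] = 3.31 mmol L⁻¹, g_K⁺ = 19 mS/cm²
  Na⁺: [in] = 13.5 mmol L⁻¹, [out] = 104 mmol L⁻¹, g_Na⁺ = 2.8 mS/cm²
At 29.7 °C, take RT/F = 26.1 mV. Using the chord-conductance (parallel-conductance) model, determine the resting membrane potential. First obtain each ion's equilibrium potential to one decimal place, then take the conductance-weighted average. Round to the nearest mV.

-78 mV

E_K⁺ = (26.1/1)·ln(3.31/139) = -97.5 mV
E_Na⁺ = (26.1/1)·ln(104/13.5) = 53.3 mV
Vm = (Σ gᵢEᵢ)/(Σ gᵢ) = (19·-97.5 + 2.8·53.3) / (19 + 2.8)
= -1703.26 / 21.8 = -78.13 mV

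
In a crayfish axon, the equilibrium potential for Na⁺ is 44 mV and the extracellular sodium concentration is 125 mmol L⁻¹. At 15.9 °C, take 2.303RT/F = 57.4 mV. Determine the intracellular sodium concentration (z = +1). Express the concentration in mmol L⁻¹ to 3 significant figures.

21.4 mmol L⁻¹

Nernst: E = (57.4/1) · log₁₀([out]/[in]), so log₁₀([out]/[in]) = 44.0 × 1 / 57.4 = 0.7666.
[out]/[in] = 10^(0.7666) = 5.842.
[in] = 125 / 5.842 = 21.4 mmol L⁻¹.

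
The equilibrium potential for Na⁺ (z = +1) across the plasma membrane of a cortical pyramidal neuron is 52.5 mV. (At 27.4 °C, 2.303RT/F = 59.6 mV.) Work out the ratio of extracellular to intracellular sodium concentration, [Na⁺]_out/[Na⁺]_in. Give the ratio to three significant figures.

log₁₀([out]/[in]) = E·z/(59.6) = 52.5 × 1 / 59.6 = 0.8809
[out]/[in] = 10^(0.8809) = 7.601

7.60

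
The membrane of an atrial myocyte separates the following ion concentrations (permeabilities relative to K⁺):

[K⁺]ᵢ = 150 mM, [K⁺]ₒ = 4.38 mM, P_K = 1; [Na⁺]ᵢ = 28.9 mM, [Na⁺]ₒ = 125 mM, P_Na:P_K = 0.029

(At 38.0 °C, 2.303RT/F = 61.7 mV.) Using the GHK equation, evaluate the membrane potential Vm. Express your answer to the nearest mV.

-79 mV

Vm = 61.7 · log₁₀[(Σ P·[cation]ₒ + Σ P·[anion]ᵢ) / (Σ P·[cation]ᵢ + Σ P·[anion]ₒ)]
Numerator = 1×4.38 + 0.029×125 = 8.005
Denominator = 1×150 + 0.029×28.9 = 150.8
Vm = 61.7 · log₁₀(0.05307) = 61.7 × (-1.2751) = -78.68 mV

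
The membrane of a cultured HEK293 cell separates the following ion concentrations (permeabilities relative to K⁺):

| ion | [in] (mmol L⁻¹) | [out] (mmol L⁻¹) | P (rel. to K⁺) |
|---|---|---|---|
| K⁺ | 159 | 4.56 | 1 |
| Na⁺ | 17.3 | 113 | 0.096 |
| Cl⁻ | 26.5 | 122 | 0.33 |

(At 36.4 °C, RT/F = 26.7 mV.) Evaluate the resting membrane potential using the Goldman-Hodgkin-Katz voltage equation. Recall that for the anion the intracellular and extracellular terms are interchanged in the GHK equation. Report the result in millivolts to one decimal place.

-56.6 mV

Vm = 26.7 · ln[(Σ P·[cation]ₒ + Σ P·[anion]ᵢ) / (Σ P·[cation]ᵢ + Σ P·[anion]ₒ)]
Numerator = 1×4.56 + 0.096×113 + 0.33×26.5 = 24.15
Denominator = 1×159 + 0.096×17.3 + 0.33×122 = 200.9
Vm = 26.7 · ln(0.12021) = 26.7 × (-2.1185) = -56.56 mV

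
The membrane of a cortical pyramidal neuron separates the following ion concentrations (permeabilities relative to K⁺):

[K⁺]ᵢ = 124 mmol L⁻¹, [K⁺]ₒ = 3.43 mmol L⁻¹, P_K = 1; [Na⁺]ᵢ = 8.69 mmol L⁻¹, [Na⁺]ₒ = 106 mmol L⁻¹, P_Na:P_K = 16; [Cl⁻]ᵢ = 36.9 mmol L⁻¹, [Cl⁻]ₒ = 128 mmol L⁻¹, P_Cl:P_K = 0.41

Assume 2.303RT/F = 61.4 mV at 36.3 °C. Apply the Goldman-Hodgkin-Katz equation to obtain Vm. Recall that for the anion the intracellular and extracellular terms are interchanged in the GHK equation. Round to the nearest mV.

Vm = 61.4 · log₁₀[(Σ P·[cation]ₒ + Σ P·[anion]ᵢ) / (Σ P·[cation]ᵢ + Σ P·[anion]ₒ)]
Numerator = 1×3.43 + 16×106 + 0.41×36.9 = 1715
Denominator = 1×124 + 16×8.69 + 0.41×128 = 315.5
Vm = 61.4 · log₁₀(5.4341) = 61.4 × (0.7351) = 45.14 mV

45 mV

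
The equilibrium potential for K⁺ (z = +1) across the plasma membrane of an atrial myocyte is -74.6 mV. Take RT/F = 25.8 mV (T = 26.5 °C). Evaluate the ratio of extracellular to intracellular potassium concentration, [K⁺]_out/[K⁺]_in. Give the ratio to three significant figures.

ln([out]/[in]) = E·z/(25.8) = -74.6 × 1 / 25.8 = -2.8915
[out]/[in] = e^(-2.8915) = 0.05549

0.0555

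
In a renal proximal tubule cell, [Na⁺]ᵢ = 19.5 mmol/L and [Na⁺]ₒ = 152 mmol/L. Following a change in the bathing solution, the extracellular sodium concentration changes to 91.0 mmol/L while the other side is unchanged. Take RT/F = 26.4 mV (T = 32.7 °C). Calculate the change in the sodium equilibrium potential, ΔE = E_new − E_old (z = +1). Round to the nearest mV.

-14 mV

E_old = (26.4/1)·ln(152/19.5) = 54.21 mV
E_new = (26.4/1)·ln(91.0/19.5) = 40.67 mV
ΔE = 40.67 − (54.21) = -13.54 mV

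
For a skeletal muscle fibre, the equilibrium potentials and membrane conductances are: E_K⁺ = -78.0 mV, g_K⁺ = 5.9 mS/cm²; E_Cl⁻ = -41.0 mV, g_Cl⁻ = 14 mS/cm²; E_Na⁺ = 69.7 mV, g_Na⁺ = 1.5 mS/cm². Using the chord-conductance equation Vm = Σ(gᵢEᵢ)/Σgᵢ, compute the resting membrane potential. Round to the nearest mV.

Σ gᵢEᵢ = 5.9·(-78.0) + 14·(-41.0) + 1.5·(69.7) = -929.65
Σ gᵢ = 5.9 + 14 + 1.5 = 21.4
Vm = -929.65 / 21.4 = -43.44 mV

-43 mV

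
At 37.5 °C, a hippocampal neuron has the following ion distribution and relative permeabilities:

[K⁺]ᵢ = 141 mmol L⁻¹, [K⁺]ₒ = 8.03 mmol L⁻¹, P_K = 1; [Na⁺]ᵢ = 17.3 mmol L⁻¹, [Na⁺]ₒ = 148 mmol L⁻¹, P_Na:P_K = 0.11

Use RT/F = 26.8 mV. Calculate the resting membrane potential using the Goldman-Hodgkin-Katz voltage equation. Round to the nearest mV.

Vm = 26.8 · ln[(Σ P·[cation]ₒ + Σ P·[anion]ᵢ) / (Σ P·[cation]ᵢ + Σ P·[anion]ₒ)]
Numerator = 1×8.03 + 0.11×148 = 24.31
Denominator = 1×141 + 0.11×17.3 = 142.9
Vm = 26.8 · ln(0.17012) = 26.8 × (-1.7713) = -47.47 mV

-47 mV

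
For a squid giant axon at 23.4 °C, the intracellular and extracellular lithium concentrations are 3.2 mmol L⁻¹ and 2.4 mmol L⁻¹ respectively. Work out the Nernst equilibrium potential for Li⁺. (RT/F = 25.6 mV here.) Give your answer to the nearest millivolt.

-7 mV

E = (25.6/z) · ln([Li⁺]_out/[Li⁺]_in) with z = +1.
= (25.6/1) · ln(2.4/3.2) = 25.60 · ln(0.75)
= 25.60 · (-0.2877) = -7.36 mV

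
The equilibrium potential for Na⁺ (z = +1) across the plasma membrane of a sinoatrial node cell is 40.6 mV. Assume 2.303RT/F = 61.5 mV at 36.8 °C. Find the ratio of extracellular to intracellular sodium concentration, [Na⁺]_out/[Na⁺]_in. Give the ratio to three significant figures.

4.57

log₁₀([out]/[in]) = E·z/(61.5) = 40.6 × 1 / 61.5 = 0.6602
[out]/[in] = 10^(0.6602) = 4.573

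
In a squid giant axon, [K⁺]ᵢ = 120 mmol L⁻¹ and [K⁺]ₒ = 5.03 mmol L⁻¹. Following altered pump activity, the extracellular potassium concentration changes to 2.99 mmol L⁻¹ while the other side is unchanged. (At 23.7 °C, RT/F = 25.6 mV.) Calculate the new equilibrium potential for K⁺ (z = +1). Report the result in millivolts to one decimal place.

After the shift: [K⁺]_out = 2.99, [K⁺]_in = 120 mmol L⁻¹.
E_new = (25.6/1)·ln(2.99/120) = 25.60 · (-3.6922) = -94.52 mV

-94.5 mV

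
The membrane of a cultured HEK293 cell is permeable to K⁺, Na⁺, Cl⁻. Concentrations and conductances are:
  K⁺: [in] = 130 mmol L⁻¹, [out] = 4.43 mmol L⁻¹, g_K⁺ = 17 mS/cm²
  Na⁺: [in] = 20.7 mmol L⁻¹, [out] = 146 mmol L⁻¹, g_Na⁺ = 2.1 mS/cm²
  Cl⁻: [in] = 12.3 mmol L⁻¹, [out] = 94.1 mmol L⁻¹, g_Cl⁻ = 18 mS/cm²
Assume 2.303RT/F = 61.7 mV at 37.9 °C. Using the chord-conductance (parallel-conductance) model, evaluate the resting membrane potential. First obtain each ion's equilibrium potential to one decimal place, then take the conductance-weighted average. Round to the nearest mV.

E_K⁺ = (61.7/1)·log₁₀(4.43/130) = -90.5 mV
E_Na⁺ = (61.7/1)·log₁₀(146/20.7) = 52.3 mV
E_Cl⁻ = (61.7/-1)·log₁₀(94.1/12.3) = -54.5 mV
Vm = (Σ gᵢEᵢ)/(Σ gᵢ) = (17·-90.5 + 2.1·52.3 + 18·-54.5) / (17 + 2.1 + 18)
= -2409.67 / 37.1 = -64.95 mV

-65 mV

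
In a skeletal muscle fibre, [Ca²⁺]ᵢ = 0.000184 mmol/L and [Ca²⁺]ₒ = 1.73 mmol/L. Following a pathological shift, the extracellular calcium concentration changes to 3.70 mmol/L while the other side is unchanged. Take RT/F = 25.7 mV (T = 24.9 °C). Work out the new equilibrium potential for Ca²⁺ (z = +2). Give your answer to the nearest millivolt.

After the shift: [Ca²⁺]_out = 3.70, [Ca²⁺]_in = 0.000184 mmol/L.
E_new = (25.7/2)·ln(3.70/0.000184) = 12.85 · (9.9089) = 127.33 mV

127 mV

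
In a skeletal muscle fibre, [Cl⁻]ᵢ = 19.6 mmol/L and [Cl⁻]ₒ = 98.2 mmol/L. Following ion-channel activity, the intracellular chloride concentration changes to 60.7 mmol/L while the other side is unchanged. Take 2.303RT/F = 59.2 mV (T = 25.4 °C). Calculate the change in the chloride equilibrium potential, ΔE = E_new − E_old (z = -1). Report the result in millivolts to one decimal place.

E_old = (59.2/-1)·log₁₀(98.2/19.6) = -41.43 mV
E_new = (59.2/-1)·log₁₀(98.2/60.7) = -12.37 mV
ΔE = -12.37 − (-41.43) = 29.06 mV

29.1 mV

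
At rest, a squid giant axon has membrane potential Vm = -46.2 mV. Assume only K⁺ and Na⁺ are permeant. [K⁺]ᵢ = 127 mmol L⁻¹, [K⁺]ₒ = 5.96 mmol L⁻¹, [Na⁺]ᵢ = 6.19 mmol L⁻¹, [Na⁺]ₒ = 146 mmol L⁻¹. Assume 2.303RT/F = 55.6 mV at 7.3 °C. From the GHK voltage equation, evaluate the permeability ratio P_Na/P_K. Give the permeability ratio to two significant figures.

Let α = P_Na/P_K. GHK: Vm = 55.6·log₁₀[(Kₒ + α·Naₒ)/(Kᵢ + α·Naᵢ)].
10^(Vm/55.6) = 10^(-46.2/55.6) = 0.14759
So 0.14759·(Kᵢ + α·Naᵢ) = Kₒ + α·Naₒ → α = (0.14759·127.0 − 5.96) / (146.0 − 0.14759·6.19)
α = (18.74 − 5.96) / (146.0 − 0.9136) = 12.78/145.1 = 0.08811

0.088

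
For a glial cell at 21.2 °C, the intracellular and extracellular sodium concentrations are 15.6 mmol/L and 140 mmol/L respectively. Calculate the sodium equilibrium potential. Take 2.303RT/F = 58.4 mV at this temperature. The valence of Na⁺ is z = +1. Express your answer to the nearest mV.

56 mV

E = (58.4/z) · log₁₀([Na⁺]_out/[Na⁺]_in) with z = +1.
= (58.4/1) · log₁₀(140/15.6) = 58.40 · log₁₀(8.974)
= 58.40 · (0.9530) = 55.66 mV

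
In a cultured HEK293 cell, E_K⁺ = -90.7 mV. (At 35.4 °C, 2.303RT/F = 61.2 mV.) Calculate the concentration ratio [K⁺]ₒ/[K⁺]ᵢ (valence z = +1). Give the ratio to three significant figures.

log₁₀([out]/[in]) = E·z/(61.2) = -90.7 × 1 / 61.2 = -1.4820
[out]/[in] = 10^(-1.4820) = 0.03296

0.0330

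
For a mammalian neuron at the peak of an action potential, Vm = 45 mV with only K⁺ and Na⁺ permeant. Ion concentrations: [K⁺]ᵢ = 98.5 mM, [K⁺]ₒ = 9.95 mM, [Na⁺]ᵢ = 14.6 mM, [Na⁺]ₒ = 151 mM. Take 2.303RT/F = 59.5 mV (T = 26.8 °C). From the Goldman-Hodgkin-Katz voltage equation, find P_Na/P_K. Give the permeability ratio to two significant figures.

Let α = P_Na/P_K. GHK: Vm = 59.5·log₁₀[(Kₒ + α·Naₒ)/(Kᵢ + α·Naᵢ)].
10^(Vm/59.5) = 10^(45.0/59.5) = 5.7056
So 5.7056·(Kᵢ + α·Naᵢ) = Kₒ + α·Naₒ → α = (5.7056·98.5 − 9.95) / (151.0 − 5.7056·14.6)
α = (562 − 9.95) / (151.0 − 83.3) = 552.1/67.7 = 8.155

8.2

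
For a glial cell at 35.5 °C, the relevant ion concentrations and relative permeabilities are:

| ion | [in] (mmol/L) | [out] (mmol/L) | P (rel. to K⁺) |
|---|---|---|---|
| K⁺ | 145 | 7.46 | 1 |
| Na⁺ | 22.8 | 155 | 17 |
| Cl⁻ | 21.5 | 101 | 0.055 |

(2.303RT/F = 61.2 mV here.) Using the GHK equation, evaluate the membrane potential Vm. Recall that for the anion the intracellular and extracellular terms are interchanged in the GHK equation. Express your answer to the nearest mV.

Vm = 61.2 · log₁₀[(Σ P·[cation]ₒ + Σ P·[anion]ᵢ) / (Σ P·[cation]ᵢ + Σ P·[anion]ₒ)]
Numerator = 1×7.46 + 17×155 + 0.055×21.5 = 2644
Denominator = 1×145 + 17×22.8 + 0.055×101 = 538.2
Vm = 61.2 · log₁₀(4.9124) = 61.2 × (0.6913) = 42.31 mV

42 mV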